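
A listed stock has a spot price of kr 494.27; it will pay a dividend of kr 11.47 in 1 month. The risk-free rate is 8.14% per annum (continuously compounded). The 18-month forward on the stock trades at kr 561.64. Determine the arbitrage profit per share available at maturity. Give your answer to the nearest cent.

kr 16.05 per share

PV(dividends) I = 11.47·e^(−0.0814·1/12) = 11.3925
Fair forward F* = (S − I)·e^(rT) = (494.27 − 11.3925)·e^0.122100 = 482.8775 × 1.129867 = 545.5874
Market kr 561.64 > fair 545.5874: forward overpriced → cash-and-carry (borrow at r, buy the stock and collect the dividends, short the forward).
Profit at T = |F_mkt − F*| = |561.64 − 545.5874| = kr 16.05 per share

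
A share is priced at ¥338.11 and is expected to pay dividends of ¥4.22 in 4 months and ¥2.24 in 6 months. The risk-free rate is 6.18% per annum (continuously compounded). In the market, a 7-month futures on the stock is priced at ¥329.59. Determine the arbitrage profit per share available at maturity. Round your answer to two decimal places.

¥14.39 per share

PV(dividends) I = 4.22·e^(−0.0618·4/12) + 2.24·e^(−0.0618·6/12) = 6.3058
Fair futures F* = (S − I)·e^(rT) = (338.11 − 6.3058)·e^0.036050 = 331.8042 × 1.036708 = 343.9841
Market ¥329.59 < fair 343.9841: forward underpriced → reverse cash-and-carry (short the stock, invest proceeds at r, pay the dividends, go long the forward).
Profit at T = |F_mkt − F*| = |329.59 − 343.9841| = ¥14.39 per share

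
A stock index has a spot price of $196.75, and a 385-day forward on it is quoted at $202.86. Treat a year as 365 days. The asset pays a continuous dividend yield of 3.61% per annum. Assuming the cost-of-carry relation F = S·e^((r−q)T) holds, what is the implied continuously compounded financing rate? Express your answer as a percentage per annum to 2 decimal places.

6.51%

From F = S·e^((r−q)T): (r − q) = ln(F/S)/T
ln(202.86/196.75) = ln(1.031055) = 0.030583
(r − q) = 0.030583 / (385/365) = 0.028994
r = ln(F/S)/T + q = 0.028994 + 0.0361 = 0.065094
r = 6.51%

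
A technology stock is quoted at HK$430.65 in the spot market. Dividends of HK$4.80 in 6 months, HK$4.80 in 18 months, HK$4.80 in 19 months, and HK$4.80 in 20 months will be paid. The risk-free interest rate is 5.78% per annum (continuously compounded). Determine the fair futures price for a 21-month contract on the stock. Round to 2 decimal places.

HK$456.79

PV(dividends) I = 4.80·e^(−0.0578·6/12) + 4.80·e^(−0.0578·18/12) + 4.80·e^(−0.0578·19/12) + 4.80·e^(−0.0578·20/12)
I = 4.6633 + 4.4014 + 4.3802 + 4.3592 = 17.8041
F = (S − I)·e^(rT) = (430.65 − 17.8041) · e^(0.0578·21/12)
= 412.8459 · e^0.101150 = 412.8459 × 1.106443 = HK$456.79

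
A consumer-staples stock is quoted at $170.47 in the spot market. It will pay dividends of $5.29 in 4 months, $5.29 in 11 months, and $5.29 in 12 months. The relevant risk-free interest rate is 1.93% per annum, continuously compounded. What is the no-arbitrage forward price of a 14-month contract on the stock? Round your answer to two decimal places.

$158.35

PV(dividends) I = 5.29·e^(−0.0193·4/12) + 5.29·e^(−0.0193·11/12) + 5.29·e^(−0.0193·12/12)
I = 5.2561 + 5.1972 + 5.1889 = 15.6422
F = (S − I)·e^(rT) = (170.47 − 15.6422) · e^(0.0193·14/12)
= 154.8278 · e^0.022517 = 154.8278 × 1.022772 = $158.35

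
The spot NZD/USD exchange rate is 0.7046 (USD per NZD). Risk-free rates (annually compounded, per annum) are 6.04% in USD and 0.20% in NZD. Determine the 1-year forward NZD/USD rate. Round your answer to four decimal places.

By covered interest parity, F = S · (1+r_USD)^T / (1+r_NZD)^T
= 0.7046 × 1.060400 / 1.002000 = 0.7046 × 1.058283
F = 0.7457 USD per NZD

0.7457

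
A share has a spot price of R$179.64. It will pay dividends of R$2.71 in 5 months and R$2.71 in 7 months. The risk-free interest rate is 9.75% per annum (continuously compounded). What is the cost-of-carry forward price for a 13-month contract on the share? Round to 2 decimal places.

R$193.92

PV(dividends) I = 2.71·e^(−0.0975·5/12) + 2.71·e^(−0.0975·7/12)
I = 2.6021 + 2.5602 = 5.1623
F = (S − I)·e^(rT) = (179.64 − 5.1623) · e^(0.0975·13/12)
= 174.4777 · e^0.105625 = 174.4777 × 1.111405 = R$193.92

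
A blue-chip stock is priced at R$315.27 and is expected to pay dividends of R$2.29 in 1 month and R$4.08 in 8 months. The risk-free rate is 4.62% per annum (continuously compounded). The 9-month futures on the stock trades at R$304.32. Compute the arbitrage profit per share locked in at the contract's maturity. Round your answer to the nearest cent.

PV(dividends) I = 2.29·e^(−0.0462·1/12) + 4.08·e^(−0.0462·8/12) = 6.2375
Fair futures F* = (S − I)·e^(rT) = (315.27 − 6.2375)·e^0.034650 = 309.0325 × 1.035257 = 319.9281
Market R$304.32 < fair 319.9281: forward underpriced → reverse cash-and-carry (short the stock, invest proceeds at r, pay the dividends, go long the forward).
Profit at T = |F_mkt − F*| = |304.32 − 319.9281| = R$15.61 per share

R$15.61 per share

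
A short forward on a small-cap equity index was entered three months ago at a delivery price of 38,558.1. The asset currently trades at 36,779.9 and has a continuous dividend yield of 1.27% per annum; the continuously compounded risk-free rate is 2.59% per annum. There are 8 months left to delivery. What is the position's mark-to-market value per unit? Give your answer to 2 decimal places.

1428.23

Current fair forward for the remaining 8 months: F = S·e^((r − q)·T), (r − q) = 0.0259 − 0.0127 = 0.0132
F = 36779.9 · e^(0.0132 × 8/12) = 36779.9 × 1.00883883 = 37104.9913
Value of long forward = (F − K)·e^(−rT) = (37104.9913 − 38558.1) · e^(−0.0259·8/12)
= -1453.1087 × 0.98288155 = -1428.23
Short position value = −(long value) = 1428.23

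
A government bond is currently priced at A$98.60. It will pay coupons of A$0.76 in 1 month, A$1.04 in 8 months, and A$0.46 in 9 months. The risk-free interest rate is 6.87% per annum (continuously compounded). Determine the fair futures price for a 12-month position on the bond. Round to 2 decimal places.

PV(coupons) I = 0.76·e^(−0.0687·1/12) + 1.04·e^(−0.0687·8/12) + 0.46·e^(−0.0687·9/12)
I = 0.7557 + 0.9934 + 0.4369 = 2.1860
F = (S − I)·e^(rT) = (98.60 − 2.1860) · e^(0.0687·12/12)
= 96.4140 · e^0.068700 = 96.4140 × 1.071115 = A$103.27

A$103.27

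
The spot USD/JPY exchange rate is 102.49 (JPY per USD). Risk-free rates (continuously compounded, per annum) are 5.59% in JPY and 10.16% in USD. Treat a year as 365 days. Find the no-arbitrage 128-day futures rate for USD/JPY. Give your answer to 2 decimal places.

F = S·e^((r_JPY − r_USD)T) = 102.49 · e^((0.0559 − 0.1016) × 128/365)
= 102.49 · e^-0.016026 = 102.49 × 0.984102
F = 100.86 JPY per USD

100.86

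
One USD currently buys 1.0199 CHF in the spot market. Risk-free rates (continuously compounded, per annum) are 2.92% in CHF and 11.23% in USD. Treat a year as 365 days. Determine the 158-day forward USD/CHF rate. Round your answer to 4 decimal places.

0.9839

F = S·e^((r_CHF − r_USD)T) = 1.0199 · e^((0.0292 − 0.1123) × 158/365)
= 1.0199 · e^-0.035972 = 1.0199 × 0.964667
F = 0.9839 CHF per USD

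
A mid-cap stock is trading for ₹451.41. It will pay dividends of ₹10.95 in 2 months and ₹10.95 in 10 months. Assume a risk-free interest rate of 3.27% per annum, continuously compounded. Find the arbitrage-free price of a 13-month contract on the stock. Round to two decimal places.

PV(dividends) I = 10.95·e^(−0.0327·2/12) + 10.95·e^(−0.0327·10/12)
I = 10.8905 + 10.6556 = 21.5461
F = (S − I)·e^(rT) = (451.41 − 21.5461) · e^(0.0327·13/12)
= 429.8639 · e^0.035425 = 429.8639 × 1.036060 = ₹445.36

₹445.36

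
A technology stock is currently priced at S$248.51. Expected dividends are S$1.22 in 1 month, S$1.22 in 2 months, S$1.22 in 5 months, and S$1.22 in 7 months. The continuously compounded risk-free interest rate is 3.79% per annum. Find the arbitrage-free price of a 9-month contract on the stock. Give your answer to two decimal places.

S$250.71

PV(dividends) I = 1.22·e^(−0.0379·1/12) + 1.22·e^(−0.0379·2/12) + 1.22·e^(−0.0379·5/12) + 1.22·e^(−0.0379·7/12)
I = 1.2162 + 1.2123 + 1.2009 + 1.1933 = 4.8227
F = (S − I)·e^(rT) = (248.51 − 4.8227) · e^(0.0379·9/12)
= 243.6873 · e^0.028425 = 243.6873 × 1.028833 = S$250.71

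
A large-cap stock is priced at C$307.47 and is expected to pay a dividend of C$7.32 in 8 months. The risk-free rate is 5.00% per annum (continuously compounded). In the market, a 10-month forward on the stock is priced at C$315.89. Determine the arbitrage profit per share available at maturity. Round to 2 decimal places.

PV(dividends) I = 7.32·e^(−0.0500·8/12) = 7.0800
Fair forward F* = (S − I)·e^(rT) = (307.47 − 7.0800)·e^0.041667 = 300.3900 × 1.042547 = 313.1707
Market C$315.89 > fair 313.1707: forward overpriced → cash-and-carry (borrow at r, buy the stock and collect the dividends, short the forward).
Profit at T = |F_mkt − F*| = |315.89 − 313.1707| = C$2.72 per share

C$2.72 per share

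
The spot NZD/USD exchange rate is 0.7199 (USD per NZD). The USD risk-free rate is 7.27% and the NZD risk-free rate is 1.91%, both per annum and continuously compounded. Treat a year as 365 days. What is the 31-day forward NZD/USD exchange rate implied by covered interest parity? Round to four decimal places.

F = S·e^((r_USD − r_NZD)T) = 0.7199 · e^((0.0727 − 0.0191) × 31/365)
= 0.7199 · e^0.004552 = 0.7199 × 1.004562
F = 0.7232 USD per NZD

0.7232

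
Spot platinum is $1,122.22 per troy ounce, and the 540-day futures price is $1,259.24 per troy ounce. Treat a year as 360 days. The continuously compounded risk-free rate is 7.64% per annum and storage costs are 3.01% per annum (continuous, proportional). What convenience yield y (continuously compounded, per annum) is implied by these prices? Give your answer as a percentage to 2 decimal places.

2.97%

F = S·e^((r+u−y)T) ⇒ (r+u−y) = ln(F/S)/T
ln(1259.24/1122.22) = 0.115199; /T ⇒ 0.076799
y = r + u − ln(F/S)/T = 0.0764 + 0.0301 − 0.076799 = 0.029701
y = 2.97%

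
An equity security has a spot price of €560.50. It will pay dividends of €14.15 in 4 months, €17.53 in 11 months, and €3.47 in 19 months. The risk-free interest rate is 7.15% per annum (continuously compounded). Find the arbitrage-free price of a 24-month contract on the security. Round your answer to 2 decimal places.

€608.21

PV(dividends) I = 14.15·e^(−0.0715·4/12) + 17.53·e^(−0.0715·11/12) + 3.47·e^(−0.0715·19/12)
I = 13.8167 + 16.4179 + 3.0986 = 33.3332
F = (S − I)·e^(rT) = (560.50 − 33.3332) · e^(0.0715·24/12)
= 527.1668 · e^0.143000 = 527.1668 × 1.153730 = €608.21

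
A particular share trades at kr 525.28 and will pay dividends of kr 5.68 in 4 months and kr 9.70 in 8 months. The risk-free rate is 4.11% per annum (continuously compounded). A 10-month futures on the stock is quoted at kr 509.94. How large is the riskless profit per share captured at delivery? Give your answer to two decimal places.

kr 18.08 per share

PV(dividends) I = 5.68·e^(−0.0411·4/12) + 9.70·e^(−0.0411·8/12) = 15.0405
Fair futures F* = (S − I)·e^(rT) = (525.28 − 15.0405)·e^0.034250 = 510.2395 × 1.034843 = 528.0178
Market kr 509.94 < fair 528.0178: forward underpriced → reverse cash-and-carry (short the stock, invest proceeds at r, pay the dividends, go long the forward).
Profit at T = |F_mkt − F*| = |509.94 − 528.0178| = kr 18.08 per share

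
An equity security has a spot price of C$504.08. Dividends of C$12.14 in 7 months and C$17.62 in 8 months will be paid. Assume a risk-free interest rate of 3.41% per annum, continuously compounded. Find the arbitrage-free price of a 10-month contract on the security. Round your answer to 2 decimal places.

PV(dividends) I = 12.14·e^(−0.0341·7/12) + 17.62·e^(−0.0341·8/12)
I = 11.9009 + 17.2240 = 29.1249
F = (S − I)·e^(rT) = (504.08 − 29.1249) · e^(0.0341·10/12)
= 474.9551 · e^0.028417 = 474.9551 × 1.028825 = C$488.65

C$488.65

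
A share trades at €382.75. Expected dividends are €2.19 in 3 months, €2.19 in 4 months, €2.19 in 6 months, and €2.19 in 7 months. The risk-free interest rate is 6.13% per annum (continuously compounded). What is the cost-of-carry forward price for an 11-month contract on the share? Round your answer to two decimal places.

PV(dividends) I = 2.19·e^(−0.0613·3/12) + 2.19·e^(−0.0613·4/12) + 2.19·e^(−0.0613·6/12) + 2.19·e^(−0.0613·7/12)
I = 2.1567 + 2.1457 + 2.1239 + 2.1131 = 8.5394
F = (S − I)·e^(rT) = (382.75 − 8.5394) · e^(0.0613·11/12)
= 374.2106 · e^0.056192 = 374.2106 × 1.057801 = €395.84

€395.84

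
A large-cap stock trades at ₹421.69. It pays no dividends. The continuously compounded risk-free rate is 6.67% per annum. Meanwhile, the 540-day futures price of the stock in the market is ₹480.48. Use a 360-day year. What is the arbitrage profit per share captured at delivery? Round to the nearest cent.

₹14.42 per share

Fair futures: F* = S·e^(carry·T), with carry = r = 0.0667
F* = 421.69 · e^(0.0667 × 540/360) = 421.69 · e^0.100050 = 421.69 × 1.105226 = ₹466.0628
Market ₹480.48 > fair ₹466.0628: forward overpriced → cash-and-carry (buy spot, short the forward).
At maturity, profit = |F_mkt − F*| = |480.48 − 466.0628| = ₹14.42 per share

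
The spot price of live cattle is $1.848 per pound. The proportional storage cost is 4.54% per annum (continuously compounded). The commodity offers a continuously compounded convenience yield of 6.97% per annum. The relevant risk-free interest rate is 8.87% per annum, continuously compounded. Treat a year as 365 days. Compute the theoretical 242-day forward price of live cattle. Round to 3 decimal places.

$1.929 per pound

Net carry = r + u − y = 0.0887 + 0.0454 − 0.0697 = 0.0644
F = S·e^((r+u−y)T) = 1.848 · e^(0.0644 × 242/365) = 1.848 · e^0.042698
= 1.848 × 1.043623 = $1.929 per pound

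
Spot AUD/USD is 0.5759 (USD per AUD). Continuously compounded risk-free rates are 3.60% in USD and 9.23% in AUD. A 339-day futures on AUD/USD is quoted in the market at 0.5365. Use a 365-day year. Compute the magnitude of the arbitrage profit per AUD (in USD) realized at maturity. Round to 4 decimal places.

Fair futures: F* = S·e^(carry·T), with carry = (r_USD − r_AUD) = 0.0360 − 0.0923 = -0.0563
F* = 0.5759 · e^(-0.0563 × 339/365) = 0.5759 · e^-0.052290 = 0.5759 × 0.949054 = 0.5466
Market 0.5365 < fair 0.5466: forward underpriced → reverse cash-and-carry (short spot, go long the forward).
At maturity, profit = |F_mkt − F*| = |0.5365 − 0.5466| = 0.0101 per AUD (in USD)

0.0101 per AUD (in USD)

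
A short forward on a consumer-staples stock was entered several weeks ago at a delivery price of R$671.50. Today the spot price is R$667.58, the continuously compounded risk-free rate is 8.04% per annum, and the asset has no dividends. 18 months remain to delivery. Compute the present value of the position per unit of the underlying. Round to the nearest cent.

-R$72.37

Current fair forward for the remaining 18 months: F = S·e^(r·T), r = 0.0804
F = 667.58 · e^(0.0804 × 18/12) = 667.58 × 1.128174 = 753.1464
Value of long forward = (F − K)·e^(−rT) = (753.1464 − 671.50) · e^(−0.0804·18/12)
= 81.6464 × 0.886388 = 72.37
Short position value = −(long value) = -R$72.37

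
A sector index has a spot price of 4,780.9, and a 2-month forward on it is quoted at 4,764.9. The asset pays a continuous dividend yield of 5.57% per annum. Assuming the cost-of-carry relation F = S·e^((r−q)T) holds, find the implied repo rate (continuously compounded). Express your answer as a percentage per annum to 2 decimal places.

3.56%

From F = S·e^((r−q)T): (r − q) = ln(F/S)/T
ln(4764.9/4780.9) = ln(0.996653) = -0.003353
(r − q) = -0.003353 / (2/12) = -0.020118
r = ln(F/S)/T + q = -0.020118 + 0.0557 = 0.035582
r = 3.56%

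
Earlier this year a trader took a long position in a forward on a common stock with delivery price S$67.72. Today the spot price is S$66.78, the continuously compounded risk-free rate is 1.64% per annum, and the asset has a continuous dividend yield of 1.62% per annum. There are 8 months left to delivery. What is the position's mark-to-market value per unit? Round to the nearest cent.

Current fair forward for the remaining 8 months: F = S·e^((r − q)·T), (r − q) = 0.0164 − 0.0162 = 0.0002
F = 66.78 · e^(0.0002 × 8/12) = 66.78 × 1.000133 = 66.7889
Value of long forward = (F − K)·e^(−rT) = (66.7889 − 67.72) · e^(−0.0164·8/12)
= -0.9311 × 0.989126 = -0.92

-S$0.92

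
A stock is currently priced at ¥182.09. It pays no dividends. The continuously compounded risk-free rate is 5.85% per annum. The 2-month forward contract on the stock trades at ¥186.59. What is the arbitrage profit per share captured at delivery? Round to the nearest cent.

Fair forward: F* = S·e^(carry·T), with carry = r = 0.0585
F* = 182.09 · e^(0.0585 × 2/12) = 182.09 · e^0.009750 = 182.09 × 1.009798 = ¥183.8741
Market ¥186.59 > fair ¥183.8741: forward overpriced → cash-and-carry (buy spot, short the forward).
At maturity, profit = |F_mkt − F*| = |186.59 − 183.8741| = ¥2.72 per share

¥2.72 per share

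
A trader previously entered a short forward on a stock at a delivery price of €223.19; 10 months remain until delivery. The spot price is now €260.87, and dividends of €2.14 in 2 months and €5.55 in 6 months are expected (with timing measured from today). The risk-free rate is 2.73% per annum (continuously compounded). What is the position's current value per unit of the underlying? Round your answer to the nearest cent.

-€35.10

PV(remaining dividends) I = 2.14·e^(−0.0273·2/12) + 5.55·e^(−0.0273·6/12) = 7.6050
Current forward F = (S − I)·e^(rT) = (260.87 − 7.6050)·e^(0.0273·10/12) = 253.2650 × 1.023011 = 259.0929
Value (long) = (F − K)·e^(−rT) = (259.0929 − 223.19) × 0.977507 = 35.0953
Short position value = −(long value) = -€35.10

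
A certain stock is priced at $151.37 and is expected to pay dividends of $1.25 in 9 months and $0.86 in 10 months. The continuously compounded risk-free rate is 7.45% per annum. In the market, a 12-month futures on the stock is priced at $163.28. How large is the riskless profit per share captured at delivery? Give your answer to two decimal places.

PV(dividends) I = 1.25·e^(−0.0745·9/12) + 0.86·e^(−0.0745·10/12) = 1.9903
Fair futures F* = (S − I)·e^(rT) = (151.37 − 1.9903)·e^0.074500 = 149.3797 × 1.077345 = 160.9335
Market $163.28 > fair 160.9335: forward overpriced → cash-and-carry (borrow at r, buy the stock and collect the dividends, short the forward).
Profit at T = |F_mkt − F*| = |163.28 − 160.9335| = $2.35 per share

$2.35 per share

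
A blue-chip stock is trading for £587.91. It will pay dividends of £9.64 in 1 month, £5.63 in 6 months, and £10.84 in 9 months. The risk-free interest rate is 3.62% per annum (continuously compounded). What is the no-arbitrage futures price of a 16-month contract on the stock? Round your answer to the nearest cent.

PV(dividends) I = 9.64·e^(−0.0362·1/12) + 5.63·e^(−0.0362·6/12) + 10.84·e^(−0.0362·9/12)
I = 9.6110 + 5.5290 + 10.5497 = 25.6897
F = (S − I)·e^(rT) = (587.91 − 25.6897) · e^(0.0362·16/12)
= 562.2203 · e^0.048267 = 562.2203 × 1.049451 = £590.02

£590.02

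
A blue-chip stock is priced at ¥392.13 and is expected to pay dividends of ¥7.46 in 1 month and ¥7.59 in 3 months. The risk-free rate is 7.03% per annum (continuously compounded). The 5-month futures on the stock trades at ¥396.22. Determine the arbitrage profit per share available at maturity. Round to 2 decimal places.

¥7.75 per share

PV(dividends) I = 7.46·e^(−0.0703·1/12) + 7.59·e^(−0.0703·3/12) = 14.8742
Fair futures F* = (S − I)·e^(rT) = (392.13 − 14.8742)·e^0.029292 = 377.2558 × 1.029725 = 388.4697
Market ¥396.22 > fair 388.4697: forward overpriced → cash-and-carry (borrow at r, buy the stock and collect the dividends, short the forward).
Profit at T = |F_mkt − F*| = |396.22 − 388.4697| = ¥7.75 per share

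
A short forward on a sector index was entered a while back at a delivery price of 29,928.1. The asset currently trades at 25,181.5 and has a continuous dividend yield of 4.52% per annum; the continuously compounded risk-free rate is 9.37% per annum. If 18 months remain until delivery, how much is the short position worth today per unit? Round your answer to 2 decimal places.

Current fair forward for the remaining 18 months: F = S·e^((r − q)·T), (r − q) = 0.0937 − 0.0452 = 0.0485
F = 25181.5 · e^(0.0485 × 18/12) = 25181.5 × 1.07546164 = 27081.7373
Value of long forward = (F − K)·e^(−rT) = (27081.7373 − 29928.1) · e^(−0.0937·18/12)
= -2846.3627 × 0.86888022 = -2473.15
Short position value = −(long value) = 2473.15

2473.15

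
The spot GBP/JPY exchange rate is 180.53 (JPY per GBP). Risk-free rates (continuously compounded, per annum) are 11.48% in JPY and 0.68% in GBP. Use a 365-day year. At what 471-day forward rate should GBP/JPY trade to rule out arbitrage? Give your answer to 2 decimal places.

F = S·e^((r_JPY − r_GBP)T) = 180.53 · e^((0.1148 − 0.0068) × 471/365)
= 180.53 · e^0.139364 = 180.53 × 1.149542
F = 207.53 JPY per GBP

207.53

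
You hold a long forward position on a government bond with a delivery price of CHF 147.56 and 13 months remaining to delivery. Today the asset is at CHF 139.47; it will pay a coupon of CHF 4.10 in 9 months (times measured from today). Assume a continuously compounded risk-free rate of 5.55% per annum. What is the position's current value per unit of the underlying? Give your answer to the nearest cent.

PV(remaining coupons) I = 4.10·e^(−0.0555·9/12) = 3.9328
Current forward F = (S − I)·e^(rT) = (139.47 − 3.9328)·e^(0.0555·13/12) = 135.5372 × 1.061969 = 143.9363
Value (long) = (F − K)·e^(−rT) = (143.9363 − 147.56) × 0.941647 = -3.4122
Value = -CHF 3.41

-CHF 3.41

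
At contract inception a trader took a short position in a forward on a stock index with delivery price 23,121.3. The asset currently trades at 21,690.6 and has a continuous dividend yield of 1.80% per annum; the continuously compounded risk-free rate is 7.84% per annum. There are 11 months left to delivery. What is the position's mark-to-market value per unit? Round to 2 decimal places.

Current fair forward for the remaining 11 months: F = S·e^((r − q)·T), (r − q) = 0.0784 − 0.0180 = 0.0604
F = 21690.6 · e^(0.0604 × 11/12) = 21690.6 × 1.05692808 = 22925.4042
Value of long forward = (F − K)·e^(−rT) = (22925.4042 − 23121.3) · e^(−0.0784·11/12)
= -195.8958 × 0.93065497 = -182.31
Short position value = −(long value) = 182.31

182.31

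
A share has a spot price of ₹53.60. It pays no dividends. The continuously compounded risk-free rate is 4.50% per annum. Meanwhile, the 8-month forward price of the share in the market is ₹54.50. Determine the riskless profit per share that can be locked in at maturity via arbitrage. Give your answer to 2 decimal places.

₹0.73 per share

Fair forward: F* = S·e^(carry·T), with carry = r = 0.0450
F* = 53.60 · e^(0.0450 × 8/12) = 53.60 · e^0.030000 = 53.60 × 1.030455 = ₹55.2324
Market ₹54.50 < fair ₹55.2324: forward underpriced → reverse cash-and-carry (short spot, go long the forward).
At maturity, profit = |F_mkt − F*| = |54.50 − 55.2324| = ₹0.73 per share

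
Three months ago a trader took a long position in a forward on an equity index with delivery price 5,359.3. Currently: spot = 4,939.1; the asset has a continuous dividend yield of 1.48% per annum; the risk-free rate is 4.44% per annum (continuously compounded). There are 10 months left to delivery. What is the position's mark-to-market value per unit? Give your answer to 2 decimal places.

Current fair forward for the remaining 10 months: F = S·e^((r − q)·T), (r − q) = 0.0444 − 0.0148 = 0.0296
F = 4939.1 · e^(0.0296 × 10/12) = 4939.1 × 1.02497341 = 5062.4462
Value of long forward = (F − K)·e^(−rT) = (5062.4462 − 5359.3) · e^(−0.0444·10/12)
= -296.8538 × 0.96367614 = -286.07

-286.07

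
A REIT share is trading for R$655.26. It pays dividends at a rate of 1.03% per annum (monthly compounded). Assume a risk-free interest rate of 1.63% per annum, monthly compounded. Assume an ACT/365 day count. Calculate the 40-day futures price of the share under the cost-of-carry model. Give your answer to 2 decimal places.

R$655.69

F = S · (1+r/12)^(12T) / (1+q/12)^(12T)
= 655.26 × 1.001787 / 1.001129 = 655.26 × 1.000657
F = R$655.69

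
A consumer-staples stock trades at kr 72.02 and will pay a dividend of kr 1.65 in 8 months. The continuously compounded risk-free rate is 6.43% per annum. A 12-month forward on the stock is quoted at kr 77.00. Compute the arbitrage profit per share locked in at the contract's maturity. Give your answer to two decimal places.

PV(dividends) I = 1.65·e^(−0.0643·8/12) = 1.5808
Fair forward F* = (S − I)·e^(rT) = (72.02 − 1.5808)·e^0.064300 = 70.4392 × 1.066412 = 75.1172
Market kr 77.00 > fair 75.1172: forward overpriced → cash-and-carry (borrow at r, buy the stock and collect the dividends, short the forward).
Profit at T = |F_mkt − F*| = |77.00 − 75.1172| = kr 1.88 per share

kr 1.88 per share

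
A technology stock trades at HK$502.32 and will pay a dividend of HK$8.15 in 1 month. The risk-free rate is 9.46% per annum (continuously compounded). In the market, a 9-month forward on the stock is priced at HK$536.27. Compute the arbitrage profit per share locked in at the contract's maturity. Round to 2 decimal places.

PV(dividends) I = 8.15·e^(−0.0946·1/12) = 8.0860
Fair forward F* = (S − I)·e^(rT) = (502.32 − 8.0860)·e^0.070950 = 494.2340 × 1.073528 = 530.5740
Market HK$536.27 > fair 530.5740: forward overpriced → cash-and-carry (borrow at r, buy the stock and collect the dividends, short the forward).
Profit at T = |F_mkt − F*| = |536.27 − 530.5740| = HK$5.70 per share

HK$5.70 per share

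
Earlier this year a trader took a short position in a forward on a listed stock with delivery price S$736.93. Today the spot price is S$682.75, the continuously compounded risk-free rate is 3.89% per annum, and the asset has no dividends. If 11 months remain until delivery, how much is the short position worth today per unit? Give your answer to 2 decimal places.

Current fair forward for the remaining 11 months: F = S·e^(r·T), r = 0.0389
F = 682.75 · e^(0.0389 × 11/12) = 682.75 × 1.036302 = 707.5352
Value of long forward = (F − K)·e^(−rT) = (707.5352 − 736.93) · e^(−0.0389·11/12)
= -29.3948 × 0.964970 = -28.37
Short position value = −(long value) = S$28.37

S$28.37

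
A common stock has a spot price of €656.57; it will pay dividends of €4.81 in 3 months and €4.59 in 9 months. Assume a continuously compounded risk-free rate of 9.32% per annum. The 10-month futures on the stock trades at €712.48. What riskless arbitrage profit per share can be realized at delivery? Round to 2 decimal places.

€12.59 per share

PV(dividends) I = 4.81·e^(−0.0932·3/12) + 4.59·e^(−0.0932·9/12) = 8.9793
Fair futures F* = (S − I)·e^(rT) = (656.57 − 8.9793)·e^0.077667 = 647.5907 × 1.080763 = 699.8921
Market €712.48 > fair 699.8921: forward overpriced → cash-and-carry (borrow at r, buy the stock and collect the dividends, short the forward).
Profit at T = |F_mkt − F*| = |712.48 − 699.8921| = €12.59 per share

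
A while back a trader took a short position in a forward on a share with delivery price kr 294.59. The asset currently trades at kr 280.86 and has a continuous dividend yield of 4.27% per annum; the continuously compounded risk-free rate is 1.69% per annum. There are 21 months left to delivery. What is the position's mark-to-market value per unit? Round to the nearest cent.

Current fair forward for the remaining 21 months: F = S·e^((r − q)·T), (r − q) = 0.0169 − 0.0427 = -0.0258
F = 280.86 · e^(-0.0258 × 21/12) = 280.86 × 0.955854 = 268.4612
Value of long forward = (F − K)·e^(−rT) = (268.4612 − 294.59) · e^(−0.0169·21/12)
= -26.1288 × 0.970858 = -25.37
Short position value = −(long value) = kr 25.37

kr 25.37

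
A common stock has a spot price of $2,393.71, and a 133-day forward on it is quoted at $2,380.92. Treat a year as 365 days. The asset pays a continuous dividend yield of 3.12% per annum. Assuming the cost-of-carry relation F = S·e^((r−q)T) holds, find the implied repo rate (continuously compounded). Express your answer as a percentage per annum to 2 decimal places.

1.65%

From F = S·e^((r−q)T): (r − q) = ln(F/S)/T
ln(2380.92/2393.71) = ln(0.994657) = -0.005357
(r − q) = -0.005357 / (133/365) = -0.014702
r = ln(F/S)/T + q = -0.014702 + 0.0312 = 0.016498
r = 1.65%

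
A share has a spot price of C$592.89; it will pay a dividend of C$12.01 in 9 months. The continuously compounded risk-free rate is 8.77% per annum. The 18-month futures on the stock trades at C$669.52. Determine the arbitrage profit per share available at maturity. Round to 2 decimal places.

PV(dividends) I = 12.01·e^(−0.0877·9/12) = 11.2455
Fair futures F* = (S − I)·e^(rT) = (592.89 − 11.2455)·e^0.131550 = 581.6445 × 1.140595 = 663.4208
Market C$669.52 > fair 663.4208: forward overpriced → cash-and-carry (borrow at r, buy the stock and collect the dividends, short the forward).
Profit at T = |F_mkt − F*| = |669.52 − 663.4208| = C$6.10 per share

C$6.10 per share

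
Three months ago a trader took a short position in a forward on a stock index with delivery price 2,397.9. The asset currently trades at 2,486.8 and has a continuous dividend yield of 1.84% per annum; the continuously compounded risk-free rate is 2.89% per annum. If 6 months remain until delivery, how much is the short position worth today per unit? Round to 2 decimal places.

-100.53

Current fair forward for the remaining 6 months: F = S·e^((r − q)·T), (r − q) = 0.0289 − 0.0184 = 0.0105
F = 2486.8 · e^(0.0105 × 6/12) = 2486.8 × 1.00526381 = 2499.8900
Value of long forward = (F − K)·e^(−rT) = (2499.8900 − 2397.9) · e^(−0.0289·6/12)
= 101.9900 × 0.98565390 = 100.53
Short position value = −(long value) = -100.53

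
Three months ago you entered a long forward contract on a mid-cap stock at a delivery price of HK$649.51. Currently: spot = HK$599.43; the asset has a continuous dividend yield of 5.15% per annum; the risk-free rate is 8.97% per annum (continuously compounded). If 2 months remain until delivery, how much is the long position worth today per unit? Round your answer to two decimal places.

Current fair forward for the remaining 2 months: F = S·e^((r − q)·T), (r − q) = 0.0897 − 0.0515 = 0.0382
F = 599.43 · e^(0.0382 × 2/12) = 599.43 × 1.006387 = 603.2586
Value of long forward = (F − K)·e^(−rT) = (603.2586 − 649.51) · e^(−0.0897·2/12)
= -46.2514 × 0.985161 = -45.57

-HK$45.57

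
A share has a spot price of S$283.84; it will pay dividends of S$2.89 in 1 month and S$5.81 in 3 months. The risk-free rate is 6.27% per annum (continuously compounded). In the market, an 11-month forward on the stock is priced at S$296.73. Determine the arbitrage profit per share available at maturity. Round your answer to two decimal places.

PV(dividends) I = 2.89·e^(−0.0627·1/12) + 5.81·e^(−0.0627·3/12) = 8.5946
Fair forward F* = (S − I)·e^(rT) = (283.84 − 8.5946)·e^0.057475 = 275.2454 × 1.059159 = 291.5286
Market S$296.73 > fair 291.5286: forward overpriced → cash-and-carry (borrow at r, buy the stock and collect the dividends, short the forward).
Profit at T = |F_mkt − F*| = |296.73 − 291.5286| = S$5.20 per share

S$5.20 per share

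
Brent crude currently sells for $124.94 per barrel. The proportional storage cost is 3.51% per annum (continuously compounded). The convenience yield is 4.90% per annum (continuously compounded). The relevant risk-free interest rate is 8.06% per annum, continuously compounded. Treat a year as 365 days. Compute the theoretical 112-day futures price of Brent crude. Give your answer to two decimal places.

Net carry = r + u − y = 0.0806 + 0.0351 − 0.0490 = 0.0667
F = S·e^((r+u−y)T) = 124.94 · e^(0.0667 × 112/365) = 124.94 · e^0.020467
= 124.94 × 1.020678 = $127.52 per barrel

$127.52 per barrel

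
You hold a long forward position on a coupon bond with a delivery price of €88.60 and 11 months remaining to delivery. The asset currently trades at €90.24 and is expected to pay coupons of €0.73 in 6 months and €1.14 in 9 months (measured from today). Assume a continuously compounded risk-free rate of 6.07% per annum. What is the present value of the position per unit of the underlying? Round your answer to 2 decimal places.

€4.64

PV(remaining coupons) I = 0.73·e^(−0.0607·6/12) + 1.14·e^(−0.0607·9/12) = 1.7974
Current forward F = (S − I)·e^(rT) = (90.24 − 1.7974)·e^(0.0607·11/12) = 88.4426 × 1.057219 = 93.5032
Value (long) = (F − K)·e^(−rT) = (93.5032 − 88.60) × 0.945878 = 4.6378
Value = €4.64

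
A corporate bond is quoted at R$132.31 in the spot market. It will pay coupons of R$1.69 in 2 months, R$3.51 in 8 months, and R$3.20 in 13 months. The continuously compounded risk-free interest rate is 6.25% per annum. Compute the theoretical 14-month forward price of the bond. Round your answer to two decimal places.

R$133.68

PV(coupons) I = 1.69·e^(−0.0625·2/12) + 3.51·e^(−0.0625·8/12) + 3.20·e^(−0.0625·13/12)
I = 1.6725 + 3.3668 + 2.9905 = 8.0298
F = (S − I)·e^(rT) = (132.31 − 8.0298) · e^(0.0625·14/12)
= 124.2802 · e^0.072917 = 124.2802 × 1.075641 = R$133.68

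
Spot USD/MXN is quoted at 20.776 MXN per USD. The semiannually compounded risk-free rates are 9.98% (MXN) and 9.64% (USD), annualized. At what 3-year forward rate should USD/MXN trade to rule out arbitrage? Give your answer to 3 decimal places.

By covered interest parity, F = S · (1+r_MXN/2)^(2T) / (1+r_USD/2)^(2T)
= 20.776 × 1.339330 / 1.326371 = 20.776 × 1.009770
F = 20.979 MXN per USD

20.979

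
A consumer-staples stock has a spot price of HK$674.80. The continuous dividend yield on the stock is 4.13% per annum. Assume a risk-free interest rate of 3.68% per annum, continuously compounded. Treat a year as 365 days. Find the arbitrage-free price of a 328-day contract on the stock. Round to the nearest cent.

F = S·e^((r − q)T) = 674.80 · e^((0.0368 − 0.0413) × 328/365)
= 674.80 · e^-0.004044 = 674.80 × 0.995964
F = HK$672.08

HK$672.08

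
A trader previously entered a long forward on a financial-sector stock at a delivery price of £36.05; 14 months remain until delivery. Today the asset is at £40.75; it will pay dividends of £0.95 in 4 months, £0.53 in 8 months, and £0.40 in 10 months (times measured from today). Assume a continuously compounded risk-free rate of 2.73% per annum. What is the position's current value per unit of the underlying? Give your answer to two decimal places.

£3.98

PV(remaining dividends) I = 0.95·e^(−0.0273·4/12) + 0.53·e^(−0.0273·8/12) + 0.40·e^(−0.0273·10/12) = 1.8528
Current forward F = (S − I)·e^(rT) = (40.75 − 1.8528)·e^(0.0273·14/12) = 38.8972 × 1.032363 = 40.1560
Value (long) = (F − K)·e^(−rT) = (40.1560 − 36.05) × 0.968652 = 3.9773
Value = £3.98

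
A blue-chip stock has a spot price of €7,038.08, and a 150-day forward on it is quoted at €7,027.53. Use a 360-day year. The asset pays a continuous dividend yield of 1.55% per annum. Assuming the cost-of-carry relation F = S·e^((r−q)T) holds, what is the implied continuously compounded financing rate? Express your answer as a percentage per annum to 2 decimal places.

1.19%

From F = S·e^((r−q)T): (r − q) = ln(F/S)/T
ln(7027.53/7038.08) = ln(0.998501) = -0.001500
(r − q) = -0.001500 / (150/360) = -0.003600
r = ln(F/S)/T + q = -0.003600 + 0.0155 = 0.011900
r = 1.19%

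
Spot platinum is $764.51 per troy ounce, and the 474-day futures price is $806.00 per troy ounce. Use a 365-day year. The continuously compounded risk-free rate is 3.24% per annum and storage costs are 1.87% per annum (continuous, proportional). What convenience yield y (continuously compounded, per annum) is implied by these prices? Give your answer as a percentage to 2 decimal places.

1.04%

F = S·e^((r+u−y)T) ⇒ (r+u−y) = ln(F/S)/T
ln(806.00/764.51) = 0.052849; /T ⇒ 0.040696
y = r + u − ln(F/S)/T = 0.0324 + 0.0187 − 0.040696 = 0.010404
y = 1.04%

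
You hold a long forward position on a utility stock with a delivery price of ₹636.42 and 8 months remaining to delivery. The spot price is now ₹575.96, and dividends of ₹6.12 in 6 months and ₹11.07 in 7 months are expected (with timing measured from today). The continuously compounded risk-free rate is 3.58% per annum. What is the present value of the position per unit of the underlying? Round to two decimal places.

-₹62.30

PV(remaining dividends) I = 6.12·e^(−0.0358·6/12) + 11.07·e^(−0.0358·7/12) = 16.8526
Current forward F = (S − I)·e^(rT) = (575.96 − 16.8526)·e^(0.0358·8/12) = 559.1074 × 1.024154 = 572.6121
Value (long) = (F − K)·e^(−rT) = (572.6121 − 636.42) × 0.976416 = -62.3031
Value = -₹62.30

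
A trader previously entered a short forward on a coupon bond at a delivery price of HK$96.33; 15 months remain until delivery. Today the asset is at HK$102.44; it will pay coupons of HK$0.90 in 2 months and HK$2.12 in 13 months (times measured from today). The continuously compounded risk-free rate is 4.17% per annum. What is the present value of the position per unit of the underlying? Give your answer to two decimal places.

-HK$8.08

PV(remaining coupons) I = 0.90·e^(−0.0417·2/12) + 2.12·e^(−0.0417·13/12) = 2.9201
Current forward F = (S − I)·e^(rT) = (102.44 − 2.9201)·e^(0.0417·15/12) = 99.5199 × 1.053507 = 104.8449
Value (long) = (F − K)·e^(−rT) = (104.8449 − 96.33) × 0.949210 = 8.0824
Short position value = −(long value) = -HK$8.08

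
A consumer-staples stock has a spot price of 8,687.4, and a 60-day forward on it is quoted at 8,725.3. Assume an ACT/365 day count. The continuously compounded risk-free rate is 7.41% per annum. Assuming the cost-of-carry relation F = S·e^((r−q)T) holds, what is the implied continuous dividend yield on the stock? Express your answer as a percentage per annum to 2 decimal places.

From F = S·e^((r−q)T): (r − q) = ln(F/S)/T
ln(8725.3/8687.4) = ln(1.004363) = 0.004354
(r − q) = 0.004354 / (60/365) = 0.026487
q = r − ln(F/S)/T = 0.0741 − 0.026487 = 0.047613
q = 4.76%

4.76%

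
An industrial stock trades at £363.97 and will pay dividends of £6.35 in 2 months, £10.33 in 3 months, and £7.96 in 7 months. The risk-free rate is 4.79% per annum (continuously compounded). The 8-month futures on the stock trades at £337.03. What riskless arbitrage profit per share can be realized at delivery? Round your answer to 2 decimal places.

£13.72 per share

PV(dividends) I = 6.35·e^(−0.0479·2/12) + 10.33·e^(−0.0479·3/12) + 7.96·e^(−0.0479·7/12) = 24.2472
Fair futures F* = (S − I)·e^(rT) = (363.97 − 24.2472)·e^0.031933 = 339.7228 × 1.032448 = 350.7461
Market £337.03 < fair 350.7461: forward underpriced → reverse cash-and-carry (short the stock, invest proceeds at r, pay the dividends, go long the forward).
Profit at T = |F_mkt − F*| = |337.03 − 350.7461| = £13.72 per share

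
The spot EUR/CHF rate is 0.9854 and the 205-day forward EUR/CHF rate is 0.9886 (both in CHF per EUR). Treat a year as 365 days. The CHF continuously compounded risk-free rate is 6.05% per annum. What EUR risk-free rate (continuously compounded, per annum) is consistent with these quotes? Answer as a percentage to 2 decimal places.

F = S·e^((r_CHF − r_EUR)T) ⇒ r_EUR = r_CHF − ln(F/S)/T
ln(0.9886/0.9854) = 0.003242; /(205/365) = 0.005772
r_EUR = 0.0605 − 0.005772 = 0.054728
r_EUR = 5.47%

5.47%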